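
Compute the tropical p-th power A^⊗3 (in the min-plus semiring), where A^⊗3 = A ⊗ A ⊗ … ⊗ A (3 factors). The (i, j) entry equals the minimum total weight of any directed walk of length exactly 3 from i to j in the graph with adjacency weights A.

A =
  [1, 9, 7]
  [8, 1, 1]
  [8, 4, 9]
A^⊗3 =
  [3, 11, 9]
  [10, 3, 3]
  [10, 6, 6]

Each entry (A^⊗3)_ij equals the minimum over all length-3 walks i = v_0 → v_1 → … → v_3 = j of Σ_t A[v_t][v_{t+1}]. For example, for (i, j) = (0, 2) we minimise over 9 possible intermediate vertex sequences; the minimum is 9, attained along the walk 0 → 0 → 0 → 2.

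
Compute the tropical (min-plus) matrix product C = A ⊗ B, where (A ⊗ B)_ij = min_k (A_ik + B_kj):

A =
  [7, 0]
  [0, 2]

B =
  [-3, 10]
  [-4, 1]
A ⊗ B =
  [-4, 1]
  [-3, 3]

Apply the min-plus product entry-by-entry:
  C[0][0] = min over k of (A[0][0] + B[0][0] = 7 + -3 = 4, A[0][1] + B[1][0] = 0 + -4 = -4) = -4 (attained at k = 1)
  C[0][1] = min over k of (A[0][0] + B[0][1] = 7 + 10 = 17, A[0][1] + B[1][1] = 0 + 1 = 1) = 1 (attained at k = 1)
  C[1][0] = min over k of (A[1][0] + B[0][0] = 0 + -3 = -3, A[1][1] + B[1][0] = 2 + -4 = -2) = -3 (attained at k = 0)
  C[1][1] = min over k of (A[1][0] + B[0][1] = 0 + 10 = 10, A[1][1] + B[1][1] = 2 + 1 = 3) = 3 (attained at k = 1)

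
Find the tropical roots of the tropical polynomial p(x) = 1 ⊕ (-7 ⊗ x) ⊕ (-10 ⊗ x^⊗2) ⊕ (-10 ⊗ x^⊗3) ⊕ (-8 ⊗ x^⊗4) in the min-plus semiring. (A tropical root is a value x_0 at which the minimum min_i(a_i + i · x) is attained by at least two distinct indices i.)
Roots: {-2, 0, 3, 8}

Each tropical root is a break point of the lower envelope of the lines y = a_i + i · x (there are 5 lines, with slopes 0, 1, ..., 4). Only the lines that attain the minimum somewhere contribute to roots; other lines are dominated. Here the surviving (envelope) indices are i = 4, i = 3, i = 2, i = 1, i = 0.
Intersections between consecutive envelope lines give the roots: for adjacent envelope indices i < j the intersection is x = (a_i − a_j) / (j − i). Reading off the sorted break points: {-2, 0, 3, 8}.
Verification: at each break x_0, at least two indices attain the minimum of min_i(a_i + i · x_0).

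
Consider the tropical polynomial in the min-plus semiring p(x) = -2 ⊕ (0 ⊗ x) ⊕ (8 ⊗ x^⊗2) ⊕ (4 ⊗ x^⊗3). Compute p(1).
p(1) = -2

A tropical monomial a ⊗ x^⊗i evaluates to a + i · x. Evaluating each term at x = 1:
  Term 0 contributes -2 + 0 · 1 = -2
  Term 1 contributes 0 + 1 · 1 = 1
  Term 2 contributes 8 + 2 · 1 = 10
  Term 3 contributes 4 + 3 · 1 = 7
p(1) = ⊕ of these = min[-2, 1, 10, 7] = -2.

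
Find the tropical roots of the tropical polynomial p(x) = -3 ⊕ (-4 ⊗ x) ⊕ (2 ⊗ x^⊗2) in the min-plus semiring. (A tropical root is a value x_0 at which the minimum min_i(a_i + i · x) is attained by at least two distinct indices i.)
Roots: {-6, 1}

Each tropical root is a break point of the lower envelope of the lines y = a_i + i · x (there are 3 lines, with slopes 0, 1, ..., 2). Only the lines that attain the minimum somewhere contribute to roots; other lines are dominated. Here the surviving (envelope) indices are i = 2, i = 1, i = 0.
Intersections between consecutive envelope lines give the roots: for adjacent envelope indices i < j the intersection is x = (a_i − a_j) / (j − i). Reading off the sorted break points: {-6, 1}.
Verification: at each break x_0, at least two indices attain the minimum of min_i(a_i + i · x_0).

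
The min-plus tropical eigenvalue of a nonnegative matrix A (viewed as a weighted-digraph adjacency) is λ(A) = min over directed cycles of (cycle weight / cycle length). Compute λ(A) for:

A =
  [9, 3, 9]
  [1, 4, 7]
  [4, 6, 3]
λ(A) = 2

Enumerate directed cycles and compute their means (weight / length). Sample:
  cycle 0 → 0: weight = 9, length = 1, mean = 9/1 ≈ 9.000
  cycle 1 → 1: weight = 4, length = 1, mean = 4/1 ≈ 4.000
  cycle 2 → 2: weight = 3, length = 1, mean = 3/1 ≈ 3.000
  cycle 0 → 1 → 0: weight = 4, length = 2, mean = 4/2 ≈ 2.000
  cycle 0 → 2 → 0: weight = 13, length = 2, mean = 13/2 ≈ 6.500
  cycle 1 → 0 → 1: weight = 4, length = 2, mean = 4/2 ≈ 2.000
Minimum mean = 2.000, attained e.g. along the cycle 0 → 1 → 0 with weight 4 and length 2. So λ(A) = 4/2 = 2.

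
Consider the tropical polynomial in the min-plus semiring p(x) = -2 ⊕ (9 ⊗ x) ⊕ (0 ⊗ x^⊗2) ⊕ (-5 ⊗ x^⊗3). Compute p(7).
p(7) = -2

A tropical monomial a ⊗ x^⊗i evaluates to a + i · x. Evaluating each term at x = 7:
  Term 0 contributes -2 + 0 · 7 = -2
  Term 1 contributes 9 + 1 · 7 = 16
  Term 2 contributes 0 + 2 · 7 = 14
  Term 3 contributes -5 + 3 · 7 = 16
p(7) = ⊕ of these = min[-2, 16, 14, 16] = -2.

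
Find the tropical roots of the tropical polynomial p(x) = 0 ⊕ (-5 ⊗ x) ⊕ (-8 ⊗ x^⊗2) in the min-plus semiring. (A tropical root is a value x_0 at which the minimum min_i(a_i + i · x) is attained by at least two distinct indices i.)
Roots: {3, 5}

Each tropical root is a break point of the lower envelope of the lines y = a_i + i · x (there are 3 lines, with slopes 0, 1, ..., 2). Only the lines that attain the minimum somewhere contribute to roots; other lines are dominated. Here the surviving (envelope) indices are i = 2, i = 1, i = 0.
Intersections between consecutive envelope lines give the roots: for adjacent envelope indices i < j the intersection is x = (a_i − a_j) / (j − i). Reading off the sorted break points: {3, 5}.
Verification: at each break x_0, at least two indices attain the minimum of min_i(a_i + i · x_0).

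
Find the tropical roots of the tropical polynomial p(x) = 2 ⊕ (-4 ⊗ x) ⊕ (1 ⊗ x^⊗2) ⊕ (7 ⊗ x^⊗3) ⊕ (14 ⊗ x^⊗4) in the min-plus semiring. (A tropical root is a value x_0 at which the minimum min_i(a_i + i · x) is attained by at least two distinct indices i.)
Roots: {-7, -6, -5, 6}

Each tropical root is a break point of the lower envelope of the lines y = a_i + i · x (there are 5 lines, with slopes 0, 1, ..., 4). Only the lines that attain the minimum somewhere contribute to roots; other lines are dominated. Here the surviving (envelope) indices are i = 4, i = 3, i = 2, i = 1, i = 0.
Intersections between consecutive envelope lines give the roots: for adjacent envelope indices i < j the intersection is x = (a_i − a_j) / (j − i). Reading off the sorted break points: {-7, -6, -5, 6}.
Verification: at each break x_0, at least two indices attain the minimum of min_i(a_i + i · x_0).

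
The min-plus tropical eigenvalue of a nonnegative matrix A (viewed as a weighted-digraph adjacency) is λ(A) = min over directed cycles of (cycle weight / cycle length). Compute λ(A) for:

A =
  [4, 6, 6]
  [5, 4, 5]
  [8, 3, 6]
λ(A) = 4

Enumerate directed cycles and compute their means (weight / length). Sample:
  cycle 0 → 0: weight = 4, length = 1, mean = 4/1 ≈ 4.000
  cycle 1 → 1: weight = 4, length = 1, mean = 4/1 ≈ 4.000
  cycle 2 → 2: weight = 6, length = 1, mean = 6/1 ≈ 6.000
  cycle 0 → 1 → 0: weight = 11, length = 2, mean = 11/2 ≈ 5.500
  cycle 0 → 2 → 0: weight = 14, length = 2, mean = 14/2 ≈ 7.000
  cycle 1 → 0 → 1: weight = 11, length = 2, mean = 11/2 ≈ 5.500
Minimum mean = 4.000, attained e.g. along the cycle 0 → 0 with weight 4 and length 1. So λ(A) = 4/1 = 4.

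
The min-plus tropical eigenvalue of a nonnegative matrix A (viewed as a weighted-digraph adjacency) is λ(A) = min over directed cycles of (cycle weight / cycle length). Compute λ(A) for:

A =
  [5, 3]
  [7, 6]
λ(A) = 5

Enumerate directed cycles and compute their means (weight / length). Sample:
  cycle 0 → 0: weight = 5, length = 1, mean = 5/1 ≈ 5.000
  cycle 1 → 1: weight = 6, length = 1, mean = 6/1 ≈ 6.000
  cycle 0 → 1 → 0: weight = 10, length = 2, mean = 10/2 ≈ 5.000
  cycle 1 → 0 → 1: weight = 10, length = 2, mean = 10/2 ≈ 5.000
Minimum mean = 5.000, attained e.g. along the cycle 0 → 0 with weight 5 and length 1. So λ(A) = 5/1 = 5.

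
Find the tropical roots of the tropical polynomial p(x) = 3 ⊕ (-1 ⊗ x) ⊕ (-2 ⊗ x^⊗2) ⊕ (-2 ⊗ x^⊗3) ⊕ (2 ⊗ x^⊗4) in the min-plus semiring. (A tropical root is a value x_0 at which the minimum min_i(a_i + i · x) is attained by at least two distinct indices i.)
Roots: {-4, 0, 1, 4}

Each tropical root is a break point of the lower envelope of the lines y = a_i + i · x (there are 5 lines, with slopes 0, 1, ..., 4). Only the lines that attain the minimum somewhere contribute to roots; other lines are dominated. Here the surviving (envelope) indices are i = 4, i = 3, i = 2, i = 1, i = 0.
Intersections between consecutive envelope lines give the roots: for adjacent envelope indices i < j the intersection is x = (a_i − a_j) / (j − i). Reading off the sorted break points: {-4, 0, 1, 4}.
Verification: at each break x_0, at least two indices attain the minimum of min_i(a_i + i · x_0).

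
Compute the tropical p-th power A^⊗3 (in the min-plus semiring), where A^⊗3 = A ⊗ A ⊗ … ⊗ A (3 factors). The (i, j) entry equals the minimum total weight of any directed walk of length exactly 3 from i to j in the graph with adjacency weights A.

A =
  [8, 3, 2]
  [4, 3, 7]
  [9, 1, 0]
A^⊗3 =
  [7, 3, 2]
  [10, 7, 6]
  [5, 1, 0]

Each entry (A^⊗3)_ij equals the minimum over all length-3 walks i = v_0 → v_1 → … → v_3 = j of Σ_t A[v_t][v_{t+1}]. For example, for (i, j) = (0, 2) we minimise over 9 possible intermediate vertex sequences; the minimum is 2, attained along the walk 0 → 2 → 2 → 2.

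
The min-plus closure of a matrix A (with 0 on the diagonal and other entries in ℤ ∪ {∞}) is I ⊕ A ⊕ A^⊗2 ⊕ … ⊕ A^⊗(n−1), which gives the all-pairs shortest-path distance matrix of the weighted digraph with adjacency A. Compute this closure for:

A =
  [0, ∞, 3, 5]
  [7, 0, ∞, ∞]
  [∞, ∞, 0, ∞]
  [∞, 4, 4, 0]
Closure =
  [0, 9, 3, 5]
  [7, 0, 10, 12]
  [∞, ∞, 0, ∞]
  [11, 4, 4, 0]

This is the Floyd-Warshall all-pairs shortest-path computation. For each intermediate vertex k = 0, 1, …, 3, update dist[i][j] ← min(dist[i][j], dist[i][k] + dist[k][j]). The final matrix gives, for each (i, j), the minimum total weight of any directed path from i to j (possibly empty when i = j).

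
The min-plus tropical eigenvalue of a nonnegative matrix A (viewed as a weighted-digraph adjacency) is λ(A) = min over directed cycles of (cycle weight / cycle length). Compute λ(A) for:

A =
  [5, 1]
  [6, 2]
λ(A) = 2

Enumerate directed cycles and compute their means (weight / length). Sample:
  cycle 0 → 0: weight = 5, length = 1, mean = 5/1 ≈ 5.000
  cycle 1 → 1: weight = 2, length = 1, mean = 2/1 ≈ 2.000
  cycle 0 → 1 → 0: weight = 7, length = 2, mean = 7/2 ≈ 3.500
  cycle 1 → 0 → 1: weight = 7, length = 2, mean = 7/2 ≈ 3.500
Minimum mean = 2.000, attained e.g. along the cycle 1 → 1 with weight 2 and length 1. So λ(A) = 2/1 = 2.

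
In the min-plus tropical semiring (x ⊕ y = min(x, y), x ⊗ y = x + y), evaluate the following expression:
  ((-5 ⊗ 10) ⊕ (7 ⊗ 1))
((-5 ⊗ 10) ⊕ (7 ⊗ 1)) = 5

Expand innermost to outermost. Recall ⊕ takes the minimum of its arguments and ⊗ takes their sum. Working out the expression ((-5 ⊗ 10) ⊕ (7 ⊗ 1)) gives 5.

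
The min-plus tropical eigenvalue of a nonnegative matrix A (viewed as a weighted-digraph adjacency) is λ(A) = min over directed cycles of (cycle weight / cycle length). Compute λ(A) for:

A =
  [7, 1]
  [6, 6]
λ(A) = 7/2

Enumerate directed cycles and compute their means (weight / length). Sample:
  cycle 0 → 0: weight = 7, length = 1, mean = 7/1 ≈ 7.000
  cycle 1 → 1: weight = 6, length = 1, mean = 6/1 ≈ 6.000
  cycle 0 → 1 → 0: weight = 7, length = 2, mean = 7/2 ≈ 3.500
  cycle 1 → 0 → 1: weight = 7, length = 2, mean = 7/2 ≈ 3.500
Minimum mean = 3.500, attained e.g. along the cycle 0 → 1 → 0 with weight 7 and length 2. So λ(A) = 7/2 = 7/2.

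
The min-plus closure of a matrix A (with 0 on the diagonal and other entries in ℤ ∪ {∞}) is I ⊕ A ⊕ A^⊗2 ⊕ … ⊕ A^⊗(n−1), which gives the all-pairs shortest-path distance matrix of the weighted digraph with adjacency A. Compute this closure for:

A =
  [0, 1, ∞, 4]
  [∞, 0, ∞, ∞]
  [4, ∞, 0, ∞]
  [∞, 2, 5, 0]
Closure =
  [0, 1, 9, 4]
  [∞, 0, ∞, ∞]
  [4, 5, 0, 8]
  [9, 2, 5, 0]

This is the Floyd-Warshall all-pairs shortest-path computation. For each intermediate vertex k = 0, 1, …, 3, update dist[i][j] ← min(dist[i][j], dist[i][k] + dist[k][j]). The final matrix gives, for each (i, j), the minimum total weight of any directed path from i to j (possibly empty when i = j).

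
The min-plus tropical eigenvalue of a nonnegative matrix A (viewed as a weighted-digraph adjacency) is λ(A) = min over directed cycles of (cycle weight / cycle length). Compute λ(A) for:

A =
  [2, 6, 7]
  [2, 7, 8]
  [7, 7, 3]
λ(A) = 2

Enumerate directed cycles and compute their means (weight / length). Sample:
  cycle 0 → 0: weight = 2, length = 1, mean = 2/1 ≈ 2.000
  cycle 1 → 1: weight = 7, length = 1, mean = 7/1 ≈ 7.000
  cycle 2 → 2: weight = 3, length = 1, mean = 3/1 ≈ 3.000
  cycle 0 → 1 → 0: weight = 8, length = 2, mean = 8/2 ≈ 4.000
  cycle 0 → 2 → 0: weight = 14, length = 2, mean = 14/2 ≈ 7.000
  cycle 1 → 0 → 1: weight = 8, length = 2, mean = 8/2 ≈ 4.000
Minimum mean = 2.000, attained e.g. along the cycle 0 → 0 with weight 2 and length 1. So λ(A) = 2/1 = 2.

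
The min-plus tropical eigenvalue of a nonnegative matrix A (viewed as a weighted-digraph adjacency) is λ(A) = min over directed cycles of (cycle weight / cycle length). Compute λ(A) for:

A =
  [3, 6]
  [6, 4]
λ(A) = 3

Enumerate directed cycles and compute their means (weight / length). Sample:
  cycle 0 → 0: weight = 3, length = 1, mean = 3/1 ≈ 3.000
  cycle 1 → 1: weight = 4, length = 1, mean = 4/1 ≈ 4.000
  cycle 0 → 1 → 0: weight = 12, length = 2, mean = 12/2 ≈ 6.000
  cycle 1 → 0 → 1: weight = 12, length = 2, mean = 12/2 ≈ 6.000
Minimum mean = 3.000, attained e.g. along the cycle 0 → 0 with weight 3 and length 1. So λ(A) = 3/1 = 3.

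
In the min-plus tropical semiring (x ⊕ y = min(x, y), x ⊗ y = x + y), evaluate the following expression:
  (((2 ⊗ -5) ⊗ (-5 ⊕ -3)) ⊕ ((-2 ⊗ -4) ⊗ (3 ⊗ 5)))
(((2 ⊗ -5) ⊗ (-5 ⊕ -3)) ⊕ ((-2 ⊗ -4) ⊗ (3 ⊗ 5))) = -8

Expand innermost to outermost. Recall ⊕ takes the minimum of its arguments and ⊗ takes their sum. Working out the expression (((2 ⊗ -5) ⊗ (-5 ⊕ -3)) ⊕ ((-2 ⊗ -4) ⊗ (3 ⊗ 5))) gives -8.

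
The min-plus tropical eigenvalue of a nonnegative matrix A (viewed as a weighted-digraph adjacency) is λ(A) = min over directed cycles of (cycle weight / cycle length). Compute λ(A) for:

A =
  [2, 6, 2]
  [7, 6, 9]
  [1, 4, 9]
λ(A) = 3/2

Enumerate directed cycles and compute their means (weight / length). Sample:
  cycle 0 → 0: weight = 2, length = 1, mean = 2/1 ≈ 2.000
  cycle 1 → 1: weight = 6, length = 1, mean = 6/1 ≈ 6.000
  cycle 2 → 2: weight = 9, length = 1, mean = 9/1 ≈ 9.000
  cycle 0 → 1 → 0: weight = 13, length = 2, mean = 13/2 ≈ 6.500
  cycle 0 → 2 → 0: weight = 3, length = 2, mean = 3/2 ≈ 1.500
  cycle 1 → 0 → 1: weight = 13, length = 2, mean = 13/2 ≈ 6.500
Minimum mean = 1.500, attained e.g. along the cycle 0 → 2 → 0 with weight 3 and length 2. So λ(A) = 3/2 = 3/2.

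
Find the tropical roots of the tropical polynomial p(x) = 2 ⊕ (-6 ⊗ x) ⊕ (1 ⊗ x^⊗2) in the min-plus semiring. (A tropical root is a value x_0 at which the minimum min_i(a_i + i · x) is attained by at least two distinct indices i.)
Roots: {-7, 8}

Each tropical root is a break point of the lower envelope of the lines y = a_i + i · x (there are 3 lines, with slopes 0, 1, ..., 2). Only the lines that attain the minimum somewhere contribute to roots; other lines are dominated. Here the surviving (envelope) indices are i = 2, i = 1, i = 0.
Intersections between consecutive envelope lines give the roots: for adjacent envelope indices i < j the intersection is x = (a_i − a_j) / (j − i). Reading off the sorted break points: {-7, 8}.
Verification: at each break x_0, at least two indices attain the minimum of min_i(a_i + i · x_0).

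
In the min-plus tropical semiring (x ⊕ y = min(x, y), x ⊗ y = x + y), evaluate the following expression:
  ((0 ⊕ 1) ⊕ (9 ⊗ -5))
((0 ⊕ 1) ⊕ (9 ⊗ -5)) = 0

Expand innermost to outermost. Recall ⊕ takes the minimum of its arguments and ⊗ takes their sum. Working out the expression ((0 ⊕ 1) ⊕ (9 ⊗ -5)) gives 0.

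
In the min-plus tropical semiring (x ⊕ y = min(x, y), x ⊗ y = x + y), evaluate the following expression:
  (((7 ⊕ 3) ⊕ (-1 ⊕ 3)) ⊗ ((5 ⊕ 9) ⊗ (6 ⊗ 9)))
(((7 ⊕ 3) ⊕ (-1 ⊕ 3)) ⊗ ((5 ⊕ 9) ⊗ (6 ⊗ 9))) = 19

Expand innermost to outermost. Recall ⊕ takes the minimum of its arguments and ⊗ takes their sum. Working out the expression (((7 ⊕ 3) ⊕ (-1 ⊕ 3)) ⊗ ((5 ⊕ 9) ⊗ (6 ⊗ 9))) gives 19.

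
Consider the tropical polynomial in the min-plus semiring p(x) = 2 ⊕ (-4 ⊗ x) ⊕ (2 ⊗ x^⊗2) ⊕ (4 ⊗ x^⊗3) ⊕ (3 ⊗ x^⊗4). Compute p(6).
p(6) = 2

A tropical monomial a ⊗ x^⊗i evaluates to a + i · x. Evaluating each term at x = 6:
  Term 0 contributes 2 + 0 · 6 = 2
  Term 1 contributes -4 + 1 · 6 = 2
  Term 2 contributes 2 + 2 · 6 = 14
  Term 3 contributes 4 + 3 · 6 = 22
  Term 4 contributes 3 + 4 · 6 = 27
p(6) = ⊕ of these = min[2, 2, 14, 22, 27] = 2.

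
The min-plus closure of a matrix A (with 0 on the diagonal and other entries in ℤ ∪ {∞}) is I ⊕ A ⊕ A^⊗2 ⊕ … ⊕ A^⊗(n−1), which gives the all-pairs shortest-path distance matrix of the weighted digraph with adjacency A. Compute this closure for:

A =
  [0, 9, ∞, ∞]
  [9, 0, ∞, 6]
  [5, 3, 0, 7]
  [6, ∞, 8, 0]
Closure =
  [0, 9, 23, 15]
  [9, 0, 14, 6]
  [5, 3, 0, 7]
  [6, 11, 8, 0]

This is the Floyd-Warshall all-pairs shortest-path computation. For each intermediate vertex k = 0, 1, …, 3, update dist[i][j] ← min(dist[i][j], dist[i][k] + dist[k][j]). The final matrix gives, for each (i, j), the minimum total weight of any directed path from i to j (possibly empty when i = j).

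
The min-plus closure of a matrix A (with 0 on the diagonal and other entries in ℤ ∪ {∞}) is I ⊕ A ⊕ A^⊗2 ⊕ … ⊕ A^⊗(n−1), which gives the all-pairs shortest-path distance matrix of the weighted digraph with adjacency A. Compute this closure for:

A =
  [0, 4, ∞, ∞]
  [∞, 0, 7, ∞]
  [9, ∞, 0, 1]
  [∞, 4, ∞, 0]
Closure =
  [0, 4, 11, 12]
  [16, 0, 7, 8]
  [9, 5, 0, 1]
  [20, 4, 11, 0]

This is the Floyd-Warshall all-pairs shortest-path computation. For each intermediate vertex k = 0, 1, …, 3, update dist[i][j] ← min(dist[i][j], dist[i][k] + dist[k][j]). The final matrix gives, for each (i, j), the minimum total weight of any directed path from i to j (possibly empty when i = j).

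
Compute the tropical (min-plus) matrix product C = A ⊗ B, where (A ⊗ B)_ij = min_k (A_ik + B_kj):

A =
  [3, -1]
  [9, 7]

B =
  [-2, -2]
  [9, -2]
A ⊗ B =
  [1, -3]
  [7, 5]

Apply the min-plus product entry-by-entry:
  C[0][0] = min over k of (A[0][0] + B[0][0] = 3 + -2 = 1, A[0][1] + B[1][0] = -1 + 9 = 8) = 1 (attained at k = 0)
  C[0][1] = min over k of (A[0][0] + B[0][1] = 3 + -2 = 1, A[0][1] + B[1][1] = -1 + -2 = -3) = -3 (attained at k = 1)
  C[1][0] = min over k of (A[1][0] + B[0][0] = 9 + -2 = 7, A[1][1] + B[1][0] = 7 + 9 = 16) = 7 (attained at k = 0)
  C[1][1] = min over k of (A[1][0] + B[0][1] = 9 + -2 = 7, A[1][1] + B[1][1] = 7 + -2 = 5) = 5 (attained at k = 1)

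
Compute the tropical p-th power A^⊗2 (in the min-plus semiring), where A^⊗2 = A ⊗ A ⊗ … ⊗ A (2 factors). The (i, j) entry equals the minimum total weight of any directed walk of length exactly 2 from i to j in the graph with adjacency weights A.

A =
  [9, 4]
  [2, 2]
A^⊗2 =
  [6, 6]
  [4, 4]

Each entry (A^⊗2)_ij equals the minimum over all length-2 walks i = v_0 → v_1 → … → v_2 = j of Σ_t A[v_t][v_{t+1}]. For example, for (i, j) = (0, 1) we minimise over 2 possible intermediate vertex sequences; the minimum is 6, attained along the walk 0 → 1 → 1.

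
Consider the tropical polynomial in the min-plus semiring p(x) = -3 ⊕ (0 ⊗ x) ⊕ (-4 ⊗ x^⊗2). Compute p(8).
p(8) = -3

A tropical monomial a ⊗ x^⊗i evaluates to a + i · x. Evaluating each term at x = 8:
  Term 0 contributes -3 + 0 · 8 = -3
  Term 1 contributes 0 + 1 · 8 = 8
  Term 2 contributes -4 + 2 · 8 = 12
p(8) = ⊕ of these = min[-3, 8, 12] = -3.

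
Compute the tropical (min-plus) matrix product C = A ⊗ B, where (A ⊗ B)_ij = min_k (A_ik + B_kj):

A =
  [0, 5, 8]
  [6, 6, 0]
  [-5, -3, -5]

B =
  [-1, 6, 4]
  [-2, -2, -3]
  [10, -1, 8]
A ⊗ B =
  [-1, 3, 2]
  [4, -1, 3]
  [-6, -6, -6]

Apply the min-plus product entry-by-entry:
  C[0][0] = min over k of (A[0][0] + B[0][0] = 0 + -1 = -1, A[0][1] + B[1][0] = 5 + -2 = 3, A[0][2] + B[2][0] = 8 + 10 = 18) = -1 (attained at k = 0)
  C[0][1] = min over k of (A[0][0] + B[0][1] = 0 + 6 = 6, A[0][1] + B[1][1] = 5 + -2 = 3, A[0][2] + B[2][1] = 8 + -1 = 7) = 3 (attained at k = 1)
  C[0][2] = min over k of (A[0][0] + B[0][2] = 0 + 4 = 4, A[0][1] + B[1][2] = 5 + -3 = 2, A[0][2] + B[2][2] = 8 + 8 = 16) = 2 (attained at k = 1)
  C[1][0] = min over k of (A[1][0] + B[0][0] = 6 + -1 = 5, A[1][1] + B[1][0] = 6 + -2 = 4, A[1][2] + B[2][0] = 0 + 10 = 10) = 4 (attained at k = 1)
  C[1][1] = min over k of (A[1][0] + B[0][1] = 6 + 6 = 12, A[1][1] + B[1][1] = 6 + -2 = 4, A[1][2] + B[2][1] = 0 + -1 = -1) = -1 (attained at k = 2)
  C[1][2] = min over k of (A[1][0] + B[0][2] = 6 + 4 = 10, A[1][1] + B[1][2] = 6 + -3 = 3, A[1][2] + B[2][2] = 0 + 8 = 8) = 3 (attained at k = 1)
  C[2][0] = min over k of (A[2][0] + B[0][0] = -5 + -1 = -6, A[2][1] + B[1][0] = -3 + -2 = -5, A[2][2] + B[2][0] = -5 + 10 = 5) = -6 (attained at k = 0)
  C[2][1] = min over k of (A[2][0] + B[0][1] = -5 + 6 = 1, A[2][1] + B[1][1] = -3 + -2 = -5, A[2][2] + B[2][1] = -5 + -1 = -6) = -6 (attained at k = 2)
  C[2][2] = min over k of (A[2][0] + B[0][2] = -5 + 4 = -1, A[2][1] + B[1][2] = -3 + -3 = -6, A[2][2] + B[2][2] = -5 + 8 = 3) = -6 (attained at k = 1)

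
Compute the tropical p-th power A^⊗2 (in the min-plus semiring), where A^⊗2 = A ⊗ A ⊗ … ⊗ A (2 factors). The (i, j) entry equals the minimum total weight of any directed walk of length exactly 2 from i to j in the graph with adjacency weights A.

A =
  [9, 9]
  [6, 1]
A^⊗2 =
  [15, 10]
  [7, 2]

Each entry (A^⊗2)_ij equals the minimum over all length-2 walks i = v_0 → v_1 → … → v_2 = j of Σ_t A[v_t][v_{t+1}]. For example, for (i, j) = (0, 1) we minimise over 2 possible intermediate vertex sequences; the minimum is 10, attained along the walk 0 → 1 → 1.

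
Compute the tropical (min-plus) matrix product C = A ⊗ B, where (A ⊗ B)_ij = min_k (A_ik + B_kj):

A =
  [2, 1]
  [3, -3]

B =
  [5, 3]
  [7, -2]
A ⊗ B =
  [7, -1]
  [4, -5]

Apply the min-plus product entry-by-entry:
  C[0][0] = min over k of (A[0][0] + B[0][0] = 2 + 5 = 7, A[0][1] + B[1][0] = 1 + 7 = 8) = 7 (attained at k = 0)
  C[0][1] = min over k of (A[0][0] + B[0][1] = 2 + 3 = 5, A[0][1] + B[1][1] = 1 + -2 = -1) = -1 (attained at k = 1)
  C[1][0] = min over k of (A[1][0] + B[0][0] = 3 + 5 = 8, A[1][1] + B[1][0] = -3 + 7 = 4) = 4 (attained at k = 1)
  C[1][1] = min over k of (A[1][0] + B[0][1] = 3 + 3 = 6, A[1][1] + B[1][1] = -3 + -2 = -5) = -5 (attained at k = 1)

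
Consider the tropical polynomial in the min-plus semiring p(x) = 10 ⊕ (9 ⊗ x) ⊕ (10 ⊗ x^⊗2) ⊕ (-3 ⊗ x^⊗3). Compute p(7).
p(7) = 10

A tropical monomial a ⊗ x^⊗i evaluates to a + i · x. Evaluating each term at x = 7:
  Term 0 contributes 10 + 0 · 7 = 10
  Term 1 contributes 9 + 1 · 7 = 16
  Term 2 contributes 10 + 2 · 7 = 24
  Term 3 contributes -3 + 3 · 7 = 18
p(7) = ⊕ of these = min[10, 16, 24, 18] = 10.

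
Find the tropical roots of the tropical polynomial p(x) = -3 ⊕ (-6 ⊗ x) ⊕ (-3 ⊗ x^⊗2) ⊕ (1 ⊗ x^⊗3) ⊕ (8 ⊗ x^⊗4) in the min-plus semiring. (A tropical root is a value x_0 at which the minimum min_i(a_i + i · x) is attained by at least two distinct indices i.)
Roots: {-7, -4, -3, 3}

Each tropical root is a break point of the lower envelope of the lines y = a_i + i · x (there are 5 lines, with slopes 0, 1, ..., 4). Only the lines that attain the minimum somewhere contribute to roots; other lines are dominated. Here the surviving (envelope) indices are i = 4, i = 3, i = 2, i = 1, i = 0.
Intersections between consecutive envelope lines give the roots: for adjacent envelope indices i < j the intersection is x = (a_i − a_j) / (j − i). Reading off the sorted break points: {-7, -4, -3, 3}.
Verification: at each break x_0, at least two indices attain the minimum of min_i(a_i + i · x_0).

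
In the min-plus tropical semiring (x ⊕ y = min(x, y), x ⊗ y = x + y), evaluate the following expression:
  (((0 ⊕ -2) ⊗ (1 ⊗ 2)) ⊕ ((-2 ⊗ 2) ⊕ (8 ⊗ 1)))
(((0 ⊕ -2) ⊗ (1 ⊗ 2)) ⊕ ((-2 ⊗ 2) ⊕ (8 ⊗ 1))) = 0

Expand innermost to outermost. Recall ⊕ takes the minimum of its arguments and ⊗ takes their sum. Working out the expression (((0 ⊕ -2) ⊗ (1 ⊗ 2)) ⊕ ((-2 ⊗ 2) ⊕ (8 ⊗ 1))) gives 0.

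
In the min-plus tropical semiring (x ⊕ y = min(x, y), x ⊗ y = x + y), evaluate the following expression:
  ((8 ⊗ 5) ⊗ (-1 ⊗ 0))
((8 ⊗ 5) ⊗ (-1 ⊗ 0)) = 12

Expand innermost to outermost. Recall ⊕ takes the minimum of its arguments and ⊗ takes their sum. Working out the expression ((8 ⊗ 5) ⊗ (-1 ⊗ 0)) gives 12.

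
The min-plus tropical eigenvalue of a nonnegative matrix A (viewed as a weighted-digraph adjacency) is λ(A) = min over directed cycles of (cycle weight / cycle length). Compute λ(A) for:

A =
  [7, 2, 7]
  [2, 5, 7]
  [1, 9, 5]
λ(A) = 2

Enumerate directed cycles and compute their means (weight / length). Sample:
  cycle 0 → 0: weight = 7, length = 1, mean = 7/1 ≈ 7.000
  cycle 1 → 1: weight = 5, length = 1, mean = 5/1 ≈ 5.000
  cycle 2 → 2: weight = 5, length = 1, mean = 5/1 ≈ 5.000
  cycle 0 → 1 → 0: weight = 4, length = 2, mean = 4/2 ≈ 2.000
  cycle 0 → 2 → 0: weight = 8, length = 2, mean = 8/2 ≈ 4.000
  cycle 1 → 0 → 1: weight = 4, length = 2, mean = 4/2 ≈ 2.000
Minimum mean = 2.000, attained e.g. along the cycle 0 → 1 → 0 with weight 4 and length 2. So λ(A) = 4/2 = 2.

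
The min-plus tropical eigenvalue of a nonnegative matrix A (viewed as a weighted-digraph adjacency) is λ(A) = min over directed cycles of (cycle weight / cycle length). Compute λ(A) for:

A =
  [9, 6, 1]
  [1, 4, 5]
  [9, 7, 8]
λ(A) = 3

Enumerate directed cycles and compute their means (weight / length). Sample:
  cycle 0 → 0: weight = 9, length = 1, mean = 9/1 ≈ 9.000
  cycle 1 → 1: weight = 4, length = 1, mean = 4/1 ≈ 4.000
  cycle 2 → 2: weight = 8, length = 1, mean = 8/1 ≈ 8.000
  cycle 0 → 1 → 0: weight = 7, length = 2, mean = 7/2 ≈ 3.500
  cycle 0 → 2 → 0: weight = 10, length = 2, mean = 10/2 ≈ 5.000
  cycle 1 → 0 → 1: weight = 7, length = 2, mean = 7/2 ≈ 3.500
Minimum mean = 3.000, attained e.g. along the cycle 0 → 2 → 1 → 0 with weight 9 and length 3. So λ(A) = 9/3 = 3.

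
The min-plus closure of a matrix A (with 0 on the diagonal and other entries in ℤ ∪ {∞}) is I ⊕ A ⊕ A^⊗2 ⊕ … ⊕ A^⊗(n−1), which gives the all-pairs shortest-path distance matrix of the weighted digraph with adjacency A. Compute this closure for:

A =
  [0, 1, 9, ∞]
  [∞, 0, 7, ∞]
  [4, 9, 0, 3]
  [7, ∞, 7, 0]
Closure =
  [0, 1, 8, 11]
  [11, 0, 7, 10]
  [4, 5, 0, 3]
  [7, 8, 7, 0]

This is the Floyd-Warshall all-pairs shortest-path computation. For each intermediate vertex k = 0, 1, …, 3, update dist[i][j] ← min(dist[i][j], dist[i][k] + dist[k][j]). The final matrix gives, for each (i, j), the minimum total weight of any directed path from i to j (possibly empty when i = j).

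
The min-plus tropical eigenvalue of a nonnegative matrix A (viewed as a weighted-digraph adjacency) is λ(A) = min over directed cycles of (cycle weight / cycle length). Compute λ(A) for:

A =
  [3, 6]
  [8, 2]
λ(A) = 2

Enumerate directed cycles and compute their means (weight / length). Sample:
  cycle 0 → 0: weight = 3, length = 1, mean = 3/1 ≈ 3.000
  cycle 1 → 1: weight = 2, length = 1, mean = 2/1 ≈ 2.000
  cycle 0 → 1 → 0: weight = 14, length = 2, mean = 14/2 ≈ 7.000
  cycle 1 → 0 → 1: weight = 14, length = 2, mean = 14/2 ≈ 7.000
Minimum mean = 2.000, attained e.g. along the cycle 1 → 1 with weight 2 and length 1. So λ(A) = 2/1 = 2.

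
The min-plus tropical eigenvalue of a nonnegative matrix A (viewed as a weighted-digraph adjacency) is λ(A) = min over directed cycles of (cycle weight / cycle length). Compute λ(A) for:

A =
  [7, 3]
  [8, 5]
λ(A) = 5

Enumerate directed cycles and compute their means (weight / length). Sample:
  cycle 0 → 0: weight = 7, length = 1, mean = 7/1 ≈ 7.000
  cycle 1 → 1: weight = 5, length = 1, mean = 5/1 ≈ 5.000
  cycle 0 → 1 → 0: weight = 11, length = 2, mean = 11/2 ≈ 5.500
  cycle 1 → 0 → 1: weight = 11, length = 2, mean = 11/2 ≈ 5.500
Minimum mean = 5.000, attained e.g. along the cycle 1 → 1 with weight 5 and length 1. So λ(A) = 5/1 = 5.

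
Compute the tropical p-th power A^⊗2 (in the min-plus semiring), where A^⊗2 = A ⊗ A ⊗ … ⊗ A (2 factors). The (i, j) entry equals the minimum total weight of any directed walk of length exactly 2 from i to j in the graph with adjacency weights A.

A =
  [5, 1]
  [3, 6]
A^⊗2 =
  [4, 6]
  [8, 4]

Each entry (A^⊗2)_ij equals the minimum over all length-2 walks i = v_0 → v_1 → … → v_2 = j of Σ_t A[v_t][v_{t+1}]. For example, for (i, j) = (0, 1) we minimise over 2 possible intermediate vertex sequences; the minimum is 6, attained along the walk 0 → 0 → 1.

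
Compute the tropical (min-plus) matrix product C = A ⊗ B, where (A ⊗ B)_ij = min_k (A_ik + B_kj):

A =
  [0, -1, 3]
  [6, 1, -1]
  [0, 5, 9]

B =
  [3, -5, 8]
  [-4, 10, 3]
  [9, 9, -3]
A ⊗ B =
  [-5, -5, 0]
  [-3, 1, -4]
  [1, -5, 6]

Apply the min-plus product entry-by-entry:
  C[0][0] = min over k of (A[0][0] + B[0][0] = 0 + 3 = 3, A[0][1] + B[1][0] = -1 + -4 = -5, A[0][2] + B[2][0] = 3 + 9 = 12) = -5 (attained at k = 1)
  C[0][1] = min over k of (A[0][0] + B[0][1] = 0 + -5 = -5, A[0][1] + B[1][1] = -1 + 10 = 9, A[0][2] + B[2][1] = 3 + 9 = 12) = -5 (attained at k = 0)
  C[0][2] = min over k of (A[0][0] + B[0][2] = 0 + 8 = 8, A[0][1] + B[1][2] = -1 + 3 = 2, A[0][2] + B[2][2] = 3 + -3 = 0) = 0 (attained at k = 2)
  C[1][0] = min over k of (A[1][0] + B[0][0] = 6 + 3 = 9, A[1][1] + B[1][0] = 1 + -4 = -3, A[1][2] + B[2][0] = -1 + 9 = 8) = -3 (attained at k = 1)
  C[1][1] = min over k of (A[1][0] + B[0][1] = 6 + -5 = 1, A[1][1] + B[1][1] = 1 + 10 = 11, A[1][2] + B[2][1] = -1 + 9 = 8) = 1 (attained at k = 0)
  C[1][2] = min over k of (A[1][0] + B[0][2] = 6 + 8 = 14, A[1][1] + B[1][2] = 1 + 3 = 4, A[1][2] + B[2][2] = -1 + -3 = -4) = -4 (attained at k = 2)
  C[2][0] = min over k of (A[2][0] + B[0][0] = 0 + 3 = 3, A[2][1] + B[1][0] = 5 + -4 = 1, A[2][2] + B[2][0] = 9 + 9 = 18) = 1 (attained at k = 1)
  C[2][1] = min over k of (A[2][0] + B[0][1] = 0 + -5 = -5, A[2][1] + B[1][1] = 5 + 10 = 15, A[2][2] + B[2][1] = 9 + 9 = 18) = -5 (attained at k = 0)
  C[2][2] = min over k of (A[2][0] + B[0][2] = 0 + 8 = 8, A[2][1] + B[1][2] = 5 + 3 = 8, A[2][2] + B[2][2] = 9 + -3 = 6) = 6 (attained at k = 2)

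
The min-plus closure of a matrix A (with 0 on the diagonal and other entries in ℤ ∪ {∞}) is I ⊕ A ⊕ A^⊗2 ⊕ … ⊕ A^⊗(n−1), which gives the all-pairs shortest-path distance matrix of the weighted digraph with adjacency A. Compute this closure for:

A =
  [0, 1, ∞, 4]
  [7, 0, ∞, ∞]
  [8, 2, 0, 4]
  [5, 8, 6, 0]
Closure =
  [0, 1, 10, 4]
  [7, 0, 17, 11]
  [8, 2, 0, 4]
  [5, 6, 6, 0]

This is the Floyd-Warshall all-pairs shortest-path computation. For each intermediate vertex k = 0, 1, …, 3, update dist[i][j] ← min(dist[i][j], dist[i][k] + dist[k][j]). The final matrix gives, for each (i, j), the minimum total weight of any directed path from i to j (possibly empty when i = j).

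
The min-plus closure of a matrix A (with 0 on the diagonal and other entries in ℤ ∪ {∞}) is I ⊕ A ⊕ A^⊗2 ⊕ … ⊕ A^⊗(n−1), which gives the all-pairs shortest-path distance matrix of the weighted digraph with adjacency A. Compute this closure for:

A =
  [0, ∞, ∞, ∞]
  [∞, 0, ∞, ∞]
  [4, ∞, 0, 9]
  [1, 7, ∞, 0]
Closure =
  [0, ∞, ∞, ∞]
  [∞, 0, ∞, ∞]
  [4, 16, 0, 9]
  [1, 7, ∞, 0]

This is the Floyd-Warshall all-pairs shortest-path computation. For each intermediate vertex k = 0, 1, …, 3, update dist[i][j] ← min(dist[i][j], dist[i][k] + dist[k][j]). The final matrix gives, for each (i, j), the minimum total weight of any directed path from i to j (possibly empty when i = j).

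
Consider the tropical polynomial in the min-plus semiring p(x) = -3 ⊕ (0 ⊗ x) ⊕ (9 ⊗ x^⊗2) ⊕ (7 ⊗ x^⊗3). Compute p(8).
p(8) = -3

A tropical monomial a ⊗ x^⊗i evaluates to a + i · x. Evaluating each term at x = 8:
  Term 0 contributes -3 + 0 · 8 = -3
  Term 1 contributes 0 + 1 · 8 = 8
  Term 2 contributes 9 + 2 · 8 = 25
  Term 3 contributes 7 + 3 · 8 = 31
p(8) = ⊕ of these = min[-3, 8, 25, 31] = -3.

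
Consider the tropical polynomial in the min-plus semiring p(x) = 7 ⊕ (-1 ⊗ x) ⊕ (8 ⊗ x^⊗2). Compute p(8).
p(8) = 7

A tropical monomial a ⊗ x^⊗i evaluates to a + i · x. Evaluating each term at x = 8:
  Term 0 contributes 7 + 0 · 8 = 7
  Term 1 contributes -1 + 1 · 8 = 7
  Term 2 contributes 8 + 2 · 8 = 24
p(8) = ⊕ of these = min[7, 7, 24] = 7.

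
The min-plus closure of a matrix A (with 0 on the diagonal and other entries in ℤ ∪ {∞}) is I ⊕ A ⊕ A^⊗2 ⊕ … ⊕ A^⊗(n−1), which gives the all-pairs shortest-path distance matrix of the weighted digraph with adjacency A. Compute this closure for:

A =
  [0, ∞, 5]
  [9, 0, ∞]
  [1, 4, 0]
Closure =
  [0, 9, 5]
  [9, 0, 14]
  [1, 4, 0]

This is the Floyd-Warshall all-pairs shortest-path computation. For each intermediate vertex k = 0, 1, …, 2, update dist[i][j] ← min(dist[i][j], dist[i][k] + dist[k][j]). The final matrix gives, for each (i, j), the minimum total weight of any directed path from i to j (possibly empty when i = j).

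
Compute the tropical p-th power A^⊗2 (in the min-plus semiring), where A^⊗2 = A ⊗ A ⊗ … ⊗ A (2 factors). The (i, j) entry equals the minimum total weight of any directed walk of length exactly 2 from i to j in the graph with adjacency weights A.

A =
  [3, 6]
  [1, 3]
A^⊗2 =
  [6, 9]
  [4, 6]

Each entry (A^⊗2)_ij equals the minimum over all length-2 walks i = v_0 → v_1 → … → v_2 = j of Σ_t A[v_t][v_{t+1}]. For example, for (i, j) = (0, 1) we minimise over 2 possible intermediate vertex sequences; the minimum is 9, attained along the walk 0 → 0 → 1.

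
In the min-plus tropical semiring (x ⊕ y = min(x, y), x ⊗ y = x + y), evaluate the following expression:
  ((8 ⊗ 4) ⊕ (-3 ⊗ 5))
((8 ⊗ 4) ⊕ (-3 ⊗ 5)) = 2

Expand innermost to outermost. Recall ⊕ takes the minimum of its arguments and ⊗ takes their sum. Working out the expression ((8 ⊗ 4) ⊕ (-3 ⊗ 5)) gives 2.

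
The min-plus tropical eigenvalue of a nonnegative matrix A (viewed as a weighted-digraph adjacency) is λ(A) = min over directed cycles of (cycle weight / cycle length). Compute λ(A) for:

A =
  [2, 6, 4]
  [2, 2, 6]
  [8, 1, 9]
λ(A) = 2

Enumerate directed cycles and compute their means (weight / length). Sample:
  cycle 0 → 0: weight = 2, length = 1, mean = 2/1 ≈ 2.000
  cycle 1 → 1: weight = 2, length = 1, mean = 2/1 ≈ 2.000
  cycle 2 → 2: weight = 9, length = 1, mean = 9/1 ≈ 9.000
  cycle 0 → 1 → 0: weight = 8, length = 2, mean = 8/2 ≈ 4.000
  cycle 0 → 2 → 0: weight = 12, length = 2, mean = 12/2 ≈ 6.000
  cycle 1 → 0 → 1: weight = 8, length = 2, mean = 8/2 ≈ 4.000
Minimum mean = 2.000, attained e.g. along the cycle 0 → 0 with weight 2 and length 1. So λ(A) = 2/1 = 2.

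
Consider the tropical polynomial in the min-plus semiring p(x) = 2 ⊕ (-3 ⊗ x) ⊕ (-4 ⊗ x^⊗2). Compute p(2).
p(2) = -1

A tropical monomial a ⊗ x^⊗i evaluates to a + i · x. Evaluating each term at x = 2:
  Term 0 contributes 2 + 0 · 2 = 2
  Term 1 contributes -3 + 1 · 2 = -1
  Term 2 contributes -4 + 2 · 2 = 0
p(2) = ⊕ of these = min[2, -1, 0] = -1.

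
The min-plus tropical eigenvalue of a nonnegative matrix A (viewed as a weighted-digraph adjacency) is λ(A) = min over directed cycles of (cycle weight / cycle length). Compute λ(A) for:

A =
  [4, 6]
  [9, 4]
λ(A) = 4

Enumerate directed cycles and compute their means (weight / length). Sample:
  cycle 0 → 0: weight = 4, length = 1, mean = 4/1 ≈ 4.000
  cycle 1 → 1: weight = 4, length = 1, mean = 4/1 ≈ 4.000
  cycle 0 → 1 → 0: weight = 15, length = 2, mean = 15/2 ≈ 7.500
  cycle 1 → 0 → 1: weight = 15, length = 2, mean = 15/2 ≈ 7.500
Minimum mean = 4.000, attained e.g. along the cycle 0 → 0 with weight 4 and length 1. So λ(A) = 4/1 = 4.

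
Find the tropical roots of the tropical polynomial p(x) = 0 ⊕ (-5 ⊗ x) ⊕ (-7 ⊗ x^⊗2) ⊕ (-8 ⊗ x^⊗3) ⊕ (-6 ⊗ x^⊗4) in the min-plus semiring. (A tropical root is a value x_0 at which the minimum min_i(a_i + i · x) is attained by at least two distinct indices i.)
Roots: {-2, 1, 2, 5}

Each tropical root is a break point of the lower envelope of the lines y = a_i + i · x (there are 5 lines, with slopes 0, 1, ..., 4). Only the lines that attain the minimum somewhere contribute to roots; other lines are dominated. Here the surviving (envelope) indices are i = 4, i = 3, i = 2, i = 1, i = 0.
Intersections between consecutive envelope lines give the roots: for adjacent envelope indices i < j the intersection is x = (a_i − a_j) / (j − i). Reading off the sorted break points: {-2, 1, 2, 5}.
Verification: at each break x_0, at least two indices attain the minimum of min_i(a_i + i · x_0).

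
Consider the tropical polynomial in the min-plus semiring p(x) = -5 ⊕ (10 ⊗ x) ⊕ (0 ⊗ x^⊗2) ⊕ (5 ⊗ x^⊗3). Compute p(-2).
p(-2) = -5

A tropical monomial a ⊗ x^⊗i evaluates to a + i · x. Evaluating each term at x = -2:
  Term 0 contributes -5 + 0 · -2 = -5
  Term 1 contributes 10 + 1 · -2 = 8
  Term 2 contributes 0 + 2 · -2 = -4
  Term 3 contributes 5 + 3 · -2 = -1
p(-2) = ⊕ of these = min[-5, 8, -4, -1] = -5.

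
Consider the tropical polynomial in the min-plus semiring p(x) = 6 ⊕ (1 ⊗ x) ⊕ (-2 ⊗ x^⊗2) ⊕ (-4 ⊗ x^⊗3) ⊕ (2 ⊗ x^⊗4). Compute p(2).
p(2) = 2

A tropical monomial a ⊗ x^⊗i evaluates to a + i · x. Evaluating each term at x = 2:
  Term 0 contributes 6 + 0 · 2 = 6
  Term 1 contributes 1 + 1 · 2 = 3
  Term 2 contributes -2 + 2 · 2 = 2
  Term 3 contributes -4 + 3 · 2 = 2
  Term 4 contributes 2 + 4 · 2 = 10
p(2) = ⊕ of these = min[6, 3, 2, 2, 10] = 2.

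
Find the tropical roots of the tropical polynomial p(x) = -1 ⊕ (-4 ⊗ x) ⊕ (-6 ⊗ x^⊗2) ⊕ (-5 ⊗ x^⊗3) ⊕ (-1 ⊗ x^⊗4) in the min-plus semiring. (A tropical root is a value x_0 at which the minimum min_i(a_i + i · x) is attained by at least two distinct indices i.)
Roots: {-4, -1, 2, 3}

Each tropical root is a break point of the lower envelope of the lines y = a_i + i · x (there are 5 lines, with slopes 0, 1, ..., 4). Only the lines that attain the minimum somewhere contribute to roots; other lines are dominated. Here the surviving (envelope) indices are i = 4, i = 3, i = 2, i = 1, i = 0.
Intersections between consecutive envelope lines give the roots: for adjacent envelope indices i < j the intersection is x = (a_i − a_j) / (j − i). Reading off the sorted break points: {-4, -1, 2, 3}.
Verification: at each break x_0, at least two indices attain the minimum of min_i(a_i + i · x_0).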